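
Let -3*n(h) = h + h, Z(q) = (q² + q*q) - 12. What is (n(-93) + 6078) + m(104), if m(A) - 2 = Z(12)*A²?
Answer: 2991358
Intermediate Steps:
Z(q) = -12 + 2*q² (Z(q) = (q² + q²) - 12 = 2*q² - 12 = -12 + 2*q²)
n(h) = -2*h/3 (n(h) = -(h + h)/3 = -2*h/3)
m(A) = 2 + 276*A² (m(A) = 2 + (-12 + 2*12²)*A² = 2 + (-12 + 2*144)*A² = 2 + (-12 + 288)*A² = 2 + 276*A²)
(n(-93) + 6078) + m(104) = (-⅔*(-93) + 6078) + (2 + 276*104²) = (62 + 6078) + (2 + 276*10816) = 6140 + (2 + 2985216) = 6140 + 2985218 = 2991358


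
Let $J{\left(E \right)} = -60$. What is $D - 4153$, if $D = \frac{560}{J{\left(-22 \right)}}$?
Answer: $- \frac{12487}{3} \approx -4162.3$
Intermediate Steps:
$D = - \frac{28}{3}$ ($D = \frac{560}{-60} = 560 \left(- \frac{1}{60}\right) = - \frac{28}{3} \approx -9.3333$)
$D - 4153 = - \frac{28}{3} - 4153 = - \frac{12487}{3}$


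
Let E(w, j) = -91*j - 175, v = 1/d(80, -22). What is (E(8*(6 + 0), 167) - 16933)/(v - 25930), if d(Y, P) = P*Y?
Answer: 8122400/6519543 ≈ 1.2459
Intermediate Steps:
v = -1/1760 (v = 1/(-22*80) = 1/(-1760) = -1/1760 ≈ -0.00056818)
E(w, j) = -175 - 91*j
(E(8*(6 + 0), 167) - 16933)/(v - 25930) = ((-175 - 91*167) - 16933)/(-1/1760 - 25930) = ((-175 - 15197) - 16933)/(-45636801/1760) = (-15372 - 16933)*(-1760/45636801) = -32305*(-1760/45636801) = 8122400/6519543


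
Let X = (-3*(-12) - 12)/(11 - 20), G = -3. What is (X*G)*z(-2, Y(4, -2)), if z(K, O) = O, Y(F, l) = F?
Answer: 32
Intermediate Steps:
X = -8/3 (X = (36 - 12)/(-9) = 24*(-⅑) = -8/3 ≈ -2.6667)
(X*G)*z(-2, Y(4, -2)) = -8/3*(-3)*4 = 8*4 = 32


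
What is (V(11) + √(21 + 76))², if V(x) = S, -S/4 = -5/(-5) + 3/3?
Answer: (8 - √97)² ≈ 3.4183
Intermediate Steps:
S = -8 (S = -4*(-5/(-5) + 3/3) = -4*(-5*(-⅕) + 3*(⅓)) = -4*(1 + 1) = -4*2 = -8)
V(x) = -8
(V(11) + √(21 + 76))² = (-8 + √(21 + 76))² = (-8 + √97)²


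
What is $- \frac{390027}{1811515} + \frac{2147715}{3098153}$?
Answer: $\frac{2682254618094}{5612350631795} \approx 0.47792$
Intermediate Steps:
$- \frac{390027}{1811515} + \frac{2147715}{3098153} = \frac{2682254618094}{5612350631795}$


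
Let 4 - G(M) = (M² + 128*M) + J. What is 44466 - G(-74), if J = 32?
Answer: 40498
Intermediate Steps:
G(M) = -28 - M² - 128*M (G(M) = 4 - ((M² + 128*M) + 32) = 4 - (32 + M² + 128*M) = 4 + (-32 - M² - 128*M) = -28 - M² - 128*M)
44466 - G(-74) = 44466 - (-28 - 1*(-74)² - 128*(-74)) = 44466 - (-28 - 1*5476 + 9472) = 44466 - (-28 - 5476 + 9472) = 44466 - 1*3968 = 44466 - 3968 = 40498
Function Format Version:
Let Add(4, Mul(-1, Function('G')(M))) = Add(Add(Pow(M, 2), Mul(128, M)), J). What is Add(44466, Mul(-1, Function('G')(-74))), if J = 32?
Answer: 40498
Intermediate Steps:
Function('G')(M) = Add(-28, Mul(-1, Pow(M, 2)), Mul(-128, M)) (Function('G')(M) = Add(4, Mul(-1, Add(Add(Pow(M, 2), Mul(128, M)), 32))) = Add(4, Mul(-1, Add(32, Pow(M, 2), Mul(128, M)))) = Add(4, Add(-32, Mul(-1, Pow(M, 2)), Mul(-128, M))) = Add(-28, Mul(-1, Pow(M, 2)), Mul(-128, M)))
Add(44466, Mul(-1, Function('G')(-74))) = Add(44466, Mul(-1, Add(-28, Mul(-1, Pow(-74, 2)), Mul(-128, -74)))) = Add(44466, Mul(-1, Add(-28, Mul(-1, 5476), 9472))) = Add(44466, Mul(-1, Add(-28, -5476, 9472))) = Add(44466, Mul(-1, 3968)) = Add(44466, -3968) = 40498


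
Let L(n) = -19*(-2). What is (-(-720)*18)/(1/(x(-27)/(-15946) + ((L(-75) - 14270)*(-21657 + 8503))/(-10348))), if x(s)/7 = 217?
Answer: -690867548838000/2946593 ≈ -2.3446e+8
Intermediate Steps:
L(n) = 38
x(s) = 1519 (x(s) = 7*217 = 1519)
(-(-720)*18)/(1/(x(-27)/(-15946) + ((L(-75) - 14270)*(-21657 + 8503))/(-10348))) = (-(-720)*18)/(1/(1519/(-15946) + ((38 - 14270)*(-21657 + 8503))/(-10348))) = (-16*(-810))/(1/(1519*(-1/15946) - 14232*(-13154)*(-1/10348))) = 12960/(1/(-217/2278 + 187207728*(-1/10348))) = 12960/(1/(-217/2278 - 46801932/2587)) = 12960/(1/(-106615362475/5893186)) = 12960/(-5893186/106615362475) = 12960*(-106615362475/5893186) = -690867548838000/2946593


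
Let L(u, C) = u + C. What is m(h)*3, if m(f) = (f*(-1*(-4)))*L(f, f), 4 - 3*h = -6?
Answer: 800/3 ≈ 266.67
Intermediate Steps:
h = 10/3 (h = 4/3 - ⅓*(-6) = 4/3 + 2 = 10/3 ≈ 3.3333)
L(u, C) = C + u
m(f) = 8*f² (m(f) = (f*(-1*(-4)))*(f + f) = (f*4)*(2*f) = (4*f)*(2*f) = 8*f²)
m(h)*3 = (8*(10/3)²)*3 = (8*(100/9))*3 = (800/9)*3 = 800/3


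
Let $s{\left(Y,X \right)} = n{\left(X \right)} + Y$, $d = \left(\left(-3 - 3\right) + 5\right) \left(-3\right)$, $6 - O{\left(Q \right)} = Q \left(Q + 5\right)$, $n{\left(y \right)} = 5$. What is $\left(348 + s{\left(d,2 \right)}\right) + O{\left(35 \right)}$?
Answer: $-1038$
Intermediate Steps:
$O{\left(Q \right)} = 6 - Q \left(5 + Q\right)$ ($O{\left(Q \right)} = 6 - Q \left(Q + 5\right) = 6 - Q \left(5 + Q\right)$)
$d = 3$ ($d = \left(-6 + 5\right) \left(-3\right) = \left(-1\right) \left(-3\right) = 3$)
$s{\left(Y,X \right)} = 5 + Y$
$\left(348 + s{\left(d,2 \right)}\right) + O{\left(35 \right)} = \left(348 + \left(5 + 3\right)\right) - 1394 = \left(348 + 8\right) - 1394 = 356 - 1394 = -1038$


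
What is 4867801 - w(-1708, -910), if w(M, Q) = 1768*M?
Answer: 7887545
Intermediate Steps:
4867801 - w(-1708, -910) = 4867801 - 1768*(-1708) = 4867801 - 1*(-3019744) = 4867801 + 3019744 = 7887545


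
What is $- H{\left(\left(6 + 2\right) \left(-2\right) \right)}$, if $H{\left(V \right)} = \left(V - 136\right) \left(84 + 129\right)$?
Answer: $32376$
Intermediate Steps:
$H{\left(V \right)} = -28968 + 213 V$ ($H{\left(V \right)} = \left(-136 + V\right) 213 = -28968 + 213 V$)
$- H{\left(\left(6 + 2\right) \left(-2\right) \right)} = - (-28968 + 213 \left(6 + 2\right) \left(-2\right)) = - (-28968 + 213 \cdot 8 \left(-2\right)) = - (-28968 + 213 \left(-16\right)) = - (-28968 - 3408) = \left(-1\right) \left(-32376\right) = 32376$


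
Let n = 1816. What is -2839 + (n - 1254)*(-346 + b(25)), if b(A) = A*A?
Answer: 153959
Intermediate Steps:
b(A) = A**2
-2839 + (n - 1254)*(-346 + b(25)) = -2839 + (1816 - 1254)*(-346 + 25**2) = -2839 + 562*(-346 + 625) = -2839 + 562*279 = -2839 + 156798 = 153959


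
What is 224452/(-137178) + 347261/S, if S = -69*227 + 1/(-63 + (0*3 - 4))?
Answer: -1713597510215/71978805558 ≈ -23.807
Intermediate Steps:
S = -1049422/67 (S = -15663 + 1/(-63 + (0 - 4)) = -15663 + 1/(-63 - 4) = -15663 + 1/(-67) = -15663 - 1/67 = -1049422/67 ≈ -15663.)
224452/(-137178) + 347261/S = 224452/(-137178) + 347261/(-1049422/67) = 224452*(-1/137178) + 347261*(-67/1049422) = -112226/68589 - 23266487/1049422 = -1713597510215/71978805558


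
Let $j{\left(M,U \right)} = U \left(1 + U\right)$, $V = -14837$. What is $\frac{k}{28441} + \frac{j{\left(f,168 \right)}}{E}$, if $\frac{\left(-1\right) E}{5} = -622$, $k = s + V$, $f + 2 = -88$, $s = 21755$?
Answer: $\frac{414505926}{44225755} \approx 9.3725$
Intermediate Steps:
$f = -90$ ($f = -2 - 88 = -90$)
$k = 6918$ ($k = 21755 - 14837 = 6918$)
$E = 3110$ ($E = \left(-5\right) \left(-622\right) = 3110$)
$\frac{k}{28441} + \frac{j{\left(f,168 \right)}}{E} = \frac{6918}{28441} + \frac{168 \left(1 + 168\right)}{3110} = 6918 \cdot \frac{1}{28441} + 168 \cdot 169 \cdot \frac{1}{3110} = \frac{6918}{28441} + 28392 \cdot \frac{1}{3110} = \frac{6918}{28441} + \frac{14196}{1555} = \frac{414505926}{44225755}$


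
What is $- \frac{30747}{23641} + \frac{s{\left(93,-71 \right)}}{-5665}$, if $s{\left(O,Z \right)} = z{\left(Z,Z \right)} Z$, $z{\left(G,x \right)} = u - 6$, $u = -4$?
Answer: $- \frac{38193373}{26785253} \approx -1.4259$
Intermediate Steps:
$z{\left(G,x \right)} = -10$ ($z{\left(G,x \right)} = -4 - 6 = -10$)
$s{\left(O,Z \right)} = - 10 Z$
$- \frac{30747}{23641} + \frac{s{\left(93,-71 \right)}}{-5665} = - \frac{30747}{23641} + \frac{\left(-10\right) \left(-71\right)}{-5665} = \left(-30747\right) \frac{1}{23641} + 710 \left(- \frac{1}{5665}\right) = - \frac{30747}{23641} - \frac{142}{1133} = - \frac{38193373}{26785253}$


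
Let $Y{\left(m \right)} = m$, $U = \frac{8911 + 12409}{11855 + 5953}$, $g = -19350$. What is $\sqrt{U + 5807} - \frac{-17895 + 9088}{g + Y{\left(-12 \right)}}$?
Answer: $- \frac{8807}{19362} + \frac{\sqrt{28780058622}}{2226} \approx 75.757$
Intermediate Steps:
$U = \frac{2665}{2226}$ ($U = \frac{21320}{17808} = 21320 \cdot \frac{1}{17808} = \frac{2665}{2226} \approx 1.1972$)
$\sqrt{U + 5807} - \frac{-17895 + 9088}{g + Y{\left(-12 \right)}} = \sqrt{\frac{2665}{2226} + 5807} - \frac{-17895 + 9088}{-19350 - 12} = \sqrt{\frac{12929047}{2226}} - - \frac{8807}{-19362} = \frac{\sqrt{28780058622}}{2226} - \left(-8807\right) \left(- \frac{1}{19362}\right) = \frac{\sqrt{28780058622}}{2226} - \frac{8807}{19362} = - \frac{8807}{19362} + \frac{\sqrt{28780058622}}{2226}$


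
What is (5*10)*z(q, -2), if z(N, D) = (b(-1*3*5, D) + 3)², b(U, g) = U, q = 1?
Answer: 7200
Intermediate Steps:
z(N, D) = 144 (z(N, D) = (-1*3*5 + 3)² = (-3*5 + 3)² = (-15 + 3)² = (-12)² = 144)
(5*10)*z(q, -2) = (5*10)*144 = 50*144 = 7200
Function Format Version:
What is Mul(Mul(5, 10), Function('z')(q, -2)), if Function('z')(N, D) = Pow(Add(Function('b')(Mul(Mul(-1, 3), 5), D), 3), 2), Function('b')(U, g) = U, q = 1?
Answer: 7200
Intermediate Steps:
Function('z')(N, D) = 144 (Function('z')(N, D) = Pow(Add(Mul(Mul(-1, 3), 5), 3), 2) = Pow(Add(Mul(-3, 5), 3), 2) = Pow(Add(-15, 3), 2) = Pow(-12, 2) = 144)
Mul(Mul(5, 10), Function('z')(q, -2)) = Mul(Mul(5, 10), 144) = Mul(50, 144) = 7200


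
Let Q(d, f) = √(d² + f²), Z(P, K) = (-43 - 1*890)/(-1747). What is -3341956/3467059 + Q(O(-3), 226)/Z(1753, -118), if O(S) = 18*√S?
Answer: -3341956/3467059 + 3494*√12526/933 ≈ 418.17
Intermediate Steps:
Z(P, K) = 933/1747 (Z(P, K) = (-43 - 890)*(-1/1747) = -933*(-1/1747) = 933/1747)
-3341956/3467059 + Q(O(-3), 226)/Z(1753, -118) = -3341956/3467059 + √((18*√(-3))² + 226²)/(933/1747) = -3341956*1/3467059 + √((18*(I*√3))² + 51076)*(1747/933) = -3341956/3467059 + √((18*I*√3)² + 51076)*(1747/933) = -3341956/3467059 + √(-972 + 51076)*(1747/933) = -3341956/3467059 + √50104*(1747/933) = -3341956/3467059 + (2*√12526)*(1747/933) = -3341956/3467059 + 3494*√12526/933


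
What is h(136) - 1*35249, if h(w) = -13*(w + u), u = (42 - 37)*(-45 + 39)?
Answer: -36627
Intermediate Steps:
u = -30 (u = 5*(-6) = -30)
h(w) = 390 - 13*w (h(w) = -13*(w - 30) = -13*(-30 + w) = 390 - 13*w)
h(136) - 1*35249 = (390 - 13*136) - 1*35249 = (390 - 1768) - 35249 = -1378 - 35249 = -36627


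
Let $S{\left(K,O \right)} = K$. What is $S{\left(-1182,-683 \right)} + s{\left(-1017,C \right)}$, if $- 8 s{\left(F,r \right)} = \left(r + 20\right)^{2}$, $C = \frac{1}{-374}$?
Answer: $- \frac{1378602897}{1119008} \approx -1232.0$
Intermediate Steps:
$C = - \frac{1}{374} \approx -0.0026738$
$s{\left(F,r \right)} = - \frac{\left(20 + r\right)^{2}}{8}$ ($s{\left(F,r \right)} = - \frac{\left(r + 20\right)^{2}}{8} = - \frac{\left(20 + r\right)^{2}}{8}$)
$S{\left(-1182,-683 \right)} + s{\left(-1017,C \right)} = -1182 - \frac{\left(20 - \frac{1}{374}\right)^{2}}{8} = -1182 - \frac{\left(\frac{7479}{374}\right)^{2}}{8} = -1182 - \frac{55935441}{1119008} = - \frac{1378602897}{1119008}$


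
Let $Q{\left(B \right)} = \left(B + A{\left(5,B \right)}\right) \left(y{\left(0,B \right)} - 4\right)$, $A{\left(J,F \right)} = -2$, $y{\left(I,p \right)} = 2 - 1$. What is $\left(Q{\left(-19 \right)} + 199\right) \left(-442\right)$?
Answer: $-115804$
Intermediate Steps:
$y{\left(I,p \right)} = 1$ ($y{\left(I,p \right)} = 2 - 1 = 1$)
$Q{\left(B \right)} = 6 - 3 B$ ($Q{\left(B \right)} = \left(B - 2\right) \left(1 - 4\right) = \left(-2 + B\right) \left(-3\right) = 6 - 3 B$)
$\left(Q{\left(-19 \right)} + 199\right) \left(-442\right) = \left(\left(6 - -57\right) + 199\right) \left(-442\right) = \left(\left(6 + 57\right) + 199\right) \left(-442\right) = \left(63 + 199\right) \left(-442\right) = 262 \left(-442\right) = -115804$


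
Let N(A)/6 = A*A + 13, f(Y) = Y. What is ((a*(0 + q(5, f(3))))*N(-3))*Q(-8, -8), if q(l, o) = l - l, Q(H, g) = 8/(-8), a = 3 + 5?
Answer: 0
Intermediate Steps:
a = 8
Q(H, g) = -1 (Q(H, g) = 8*(-⅛) = -1)
q(l, o) = 0
N(A) = 78 + 6*A² (N(A) = 6*(A*A + 13) = 6*(A² + 13) = 6*(13 + A²) = 78 + 6*A²)
((a*(0 + q(5, f(3))))*N(-3))*Q(-8, -8) = ((8*(0 + 0))*(78 + 6*(-3)²))*(-1) = ((8*0)*(78 + 6*9))*(-1) = (0*(78 + 54))*(-1) = (0*132)*(-1) = 0*(-1) = 0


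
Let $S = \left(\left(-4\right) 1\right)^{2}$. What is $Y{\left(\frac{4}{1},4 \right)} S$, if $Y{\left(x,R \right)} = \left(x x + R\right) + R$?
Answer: $384$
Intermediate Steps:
$S = 16$ ($S = \left(-4\right)^{2} = 16$)
$Y{\left(x,R \right)} = x^{2} + 2 R$ ($Y{\left(x,R \right)} = \left(x^{2} + R\right) + R = \left(R + x^{2}\right) + R = x^{2} + 2 R$)
$Y{\left(\frac{4}{1},4 \right)} S = \left(\left(\frac{4}{1}\right)^{2} + 2 \cdot 4\right) 16 = \left(\left(4 \cdot 1\right)^{2} + 8\right) 16 = \left(4^{2} + 8\right) 16 = \left(16 + 8\right) 16 = 24 \cdot 16 = 384$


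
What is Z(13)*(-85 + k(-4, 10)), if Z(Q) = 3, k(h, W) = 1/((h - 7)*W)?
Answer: -28053/110 ≈ -255.03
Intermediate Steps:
k(h, W) = 1/(W*(-7 + h)) (k(h, W) = 1/((-7 + h)*W) = 1/(W*(-7 + h)))
Z(13)*(-85 + k(-4, 10)) = 3*(-85 + 1/(10*(-7 - 4))) = 3*(-85 + (⅒)/(-11)) = 3*(-85 + (⅒)*(-1/11)) = 3*(-85 - 1/110) = 3*(-9351/110) = -28053/110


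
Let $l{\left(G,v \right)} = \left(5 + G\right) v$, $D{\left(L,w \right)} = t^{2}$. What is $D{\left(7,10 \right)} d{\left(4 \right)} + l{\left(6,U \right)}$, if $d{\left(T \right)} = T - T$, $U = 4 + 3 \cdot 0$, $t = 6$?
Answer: $44$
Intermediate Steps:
$D{\left(L,w \right)} = 36$ ($D{\left(L,w \right)} = 6^{2} = 36$)
$U = 4$ ($U = 4 + 0 = 4$)
$l{\left(G,v \right)} = v \left(5 + G\right)$
$d{\left(T \right)} = 0$
$D{\left(7,10 \right)} d{\left(4 \right)} + l{\left(6,U \right)} = 36 \cdot 0 + 4 \left(5 + 6\right) = 0 + 4 \cdot 11 = 0 + 44 = 44$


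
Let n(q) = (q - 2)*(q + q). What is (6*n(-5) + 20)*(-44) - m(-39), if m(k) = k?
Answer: -19321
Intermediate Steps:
n(q) = 2*q*(-2 + q) (n(q) = (-2 + q)*(2*q) = 2*q*(-2 + q))
(6*n(-5) + 20)*(-44) - m(-39) = (6*(2*(-5)*(-2 - 5)) + 20)*(-44) - 1*(-39) = (6*(2*(-5)*(-7)) + 20)*(-44) + 39 = (6*70 + 20)*(-44) + 39 = (420 + 20)*(-44) + 39 = 440*(-44) + 39 = -19360 + 39 = -19321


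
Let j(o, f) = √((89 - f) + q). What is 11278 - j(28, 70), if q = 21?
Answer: 11278 - 2*√10 ≈ 11272.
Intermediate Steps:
j(o, f) = √(110 - f) (j(o, f) = √((89 - f) + 21) = √(110 - f))
11278 - j(28, 70) = 11278 - √(110 - 1*70) = 11278 - √(110 - 70) = 11278 - √40 = 11278 - 2*√10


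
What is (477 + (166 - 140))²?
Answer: 253009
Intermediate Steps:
(477 + (166 - 140))² = (477 + 26)² = 503² = 253009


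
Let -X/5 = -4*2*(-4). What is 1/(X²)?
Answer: 1/25600 ≈ 3.9063e-5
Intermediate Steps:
X = -160 (X = -5*(-4*2)*(-4) = -(-40)*(-4) = -5*32 = -160)
1/(X²) = 1/((-160)²) = 1/25600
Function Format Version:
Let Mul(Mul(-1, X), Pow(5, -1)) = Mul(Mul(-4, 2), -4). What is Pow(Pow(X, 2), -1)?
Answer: Rational(1, 25600) ≈ 3.9063e-5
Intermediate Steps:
X = -160 (X = Mul(-5, Mul(Mul(-4, 2), -4)) = Mul(-5, Mul(-8, -4)) = Mul(-5, 32) = -160)
Pow(Pow(X, 2), -1) = Pow(Pow(-160, 2), -1) = Pow(25600, -1) = Rational(1, 25600)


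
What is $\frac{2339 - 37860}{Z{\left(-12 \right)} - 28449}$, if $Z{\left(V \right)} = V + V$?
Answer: $\frac{35521}{28473} \approx 1.2475$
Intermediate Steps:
$Z{\left(V \right)} = 2 V$
$\frac{2339 - 37860}{Z{\left(-12 \right)} - 28449} = \frac{2339 - 37860}{2 \left(-12\right) - 28449} = - \frac{35521}{-24 - 28449} = - \frac{35521}{-28473} = \left(-35521\right) \left(- \frac{1}{28473}\right) = \frac{35521}{28473}$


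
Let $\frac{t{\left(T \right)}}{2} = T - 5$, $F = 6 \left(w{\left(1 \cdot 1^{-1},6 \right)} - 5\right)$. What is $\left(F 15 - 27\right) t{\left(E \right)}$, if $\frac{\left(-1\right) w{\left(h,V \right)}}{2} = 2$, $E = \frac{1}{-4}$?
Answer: $\frac{17577}{2} \approx 8788.5$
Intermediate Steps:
$E = - \frac{1}{4} \approx -0.25$
$w{\left(h,V \right)} = -4$ ($w{\left(h,V \right)} = \left(-2\right) 2 = -4$)
$F = -54$ ($F = 6 \left(-4 - 5\right) = 6 \left(-9\right) = -54$)
$t{\left(T \right)} = -10 + 2 T$ ($t{\left(T \right)} = 2 \left(T - 5\right) = 2 \left(-5 + T\right) = -10 + 2 T$)
$\left(F 15 - 27\right) t{\left(E \right)} = \left(\left(-54\right) 15 - 27\right) \left(-10 + 2 \left(- \frac{1}{4}\right)\right) = \left(-810 - 27\right) \left(-10 - \frac{1}{2}\right) = \left(-837\right) \left(- \frac{21}{2}\right) = \frac{17577}{2}$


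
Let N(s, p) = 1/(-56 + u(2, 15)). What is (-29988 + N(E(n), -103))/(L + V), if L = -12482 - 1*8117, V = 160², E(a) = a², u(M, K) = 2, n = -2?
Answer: -1619353/270054 ≈ -5.9964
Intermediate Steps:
N(s, p) = -1/54 (N(s, p) = 1/(-56 + 2) = 1/(-54) = -1/54)
V = 25600
L = -20599 (L = -12482 - 8117 = -20599)
(-29988 + N(E(n), -103))/(L + V) = (-29988 - 1/54)/(-20599 + 25600) = -1619353/54/5001 = -1619353/54*1/5001 = -1619353/270054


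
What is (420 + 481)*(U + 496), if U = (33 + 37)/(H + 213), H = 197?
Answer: 18329043/41 ≈ 4.4705e+5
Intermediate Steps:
U = 7/41 (U = (33 + 37)/(197 + 213) = 70/410 = 70*(1/410) = 7/41 ≈ 0.17073)
(420 + 481)*(U + 496) = (420 + 481)*(7/41 + 496) = 901*(20343/41) = 18329043/41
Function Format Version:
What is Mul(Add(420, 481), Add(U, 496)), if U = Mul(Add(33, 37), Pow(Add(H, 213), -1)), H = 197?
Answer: Rational(18329043, 41) ≈ 4.4705e+5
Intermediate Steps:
U = Rational(7, 41) (U = Mul(Add(33, 37), Pow(Add(197, 213), -1)) = Mul(70, Pow(410, -1)) = Mul(70, Rational(1, 410)) = Rational(7, 41) ≈ 0.17073)
Mul(Add(420, 481), Add(U, 496)) = Mul(Add(420, 481), Add(Rational(7, 41), 496)) = Mul(901, Rational(20343, 41)) = Rational(18329043, 41)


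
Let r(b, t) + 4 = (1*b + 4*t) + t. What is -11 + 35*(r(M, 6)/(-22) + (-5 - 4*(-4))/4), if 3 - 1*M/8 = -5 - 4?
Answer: -4789/44 ≈ -108.84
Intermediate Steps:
M = 96 (M = 24 - 8*(-5 - 4) = 24 - 8*(-9) = 24 + 72 = 96)
r(b, t) = -4 + b + 5*t (r(b, t) = -4 + ((1*b + 4*t) + t) = -4 + ((b + 4*t) + t) = -4 + (b + 5*t) = -4 + b + 5*t)
-11 + 35*(r(M, 6)/(-22) + (-5 - 4*(-4))/4) = -11 + 35*((-4 + 96 + 5*6)/(-22) + (-5 - 4*(-4))/4) = -11 + 35*((-4 + 96 + 30)*(-1/22) + (-5 + 16)*(1/4)) = -11 + 35*(122*(-1/22) + 11*(1/4)) = -11 + 35*(-61/11 + 11/4) = -11 + 35*(-123/44) = -11 - 4305/44 = -4789/44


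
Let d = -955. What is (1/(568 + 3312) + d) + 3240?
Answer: 8865801/3880 ≈ 2285.0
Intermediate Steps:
(1/(568 + 3312) + d) + 3240 = (1/(568 + 3312) - 955) + 3240 = (1/3880 - 955) + 3240 = -3705399/3880 + 3240 = 8865801/3880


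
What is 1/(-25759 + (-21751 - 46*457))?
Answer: -1/68532 ≈ -1.4592e-5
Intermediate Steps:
1/(-25759 + (-21751 - 46*457)) = 1/(-25759 + (-21751 - 21022)) = 1/(-25759 - 42773) = 1/(-68532) = -1/68532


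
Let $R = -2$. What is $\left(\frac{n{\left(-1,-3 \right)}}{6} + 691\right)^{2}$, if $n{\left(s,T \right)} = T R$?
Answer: $478864$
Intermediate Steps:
$n{\left(s,T \right)} = - 2 T$ ($n{\left(s,T \right)} = T \left(-2\right) = - 2 T$)
$\left(\frac{n{\left(-1,-3 \right)}}{6} + 691\right)^{2} = \left(\frac{\left(-2\right) \left(-3\right)}{6} + 691\right)^{2} = \left(\frac{1}{6} \cdot 6 + 691\right)^{2} = \left(1 + 691\right)^{2} = 692^{2} = 478864$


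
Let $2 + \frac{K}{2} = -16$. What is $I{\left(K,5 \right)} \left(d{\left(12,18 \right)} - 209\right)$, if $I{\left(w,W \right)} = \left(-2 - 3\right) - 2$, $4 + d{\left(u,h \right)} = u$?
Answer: $1407$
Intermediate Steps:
$d{\left(u,h \right)} = -4 + u$
$K = -36$ ($K = -4 + 2 \left(-16\right) = -4 - 32 = -36$)
$I{\left(w,W \right)} = -7$ ($I{\left(w,W \right)} = -5 - 2 = -7$)
$I{\left(K,5 \right)} \left(d{\left(12,18 \right)} - 209\right) = - 7 \left(\left(-4 + 12\right) - 209\right) = - 7 \left(8 - 209\right) = \left(-7\right) \left(-201\right) = 1407$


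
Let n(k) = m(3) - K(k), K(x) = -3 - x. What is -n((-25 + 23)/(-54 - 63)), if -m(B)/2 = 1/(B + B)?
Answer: -314/117 ≈ -2.6838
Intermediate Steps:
m(B) = -1/B (m(B) = -2/(B + B) = -2*1/(2*B) = -1/B)
n(k) = 8/3 + k (n(k) = -1/3 - (-3 - k) = -1*1/3 + (3 + k) = -1/3 + (3 + k) = 8/3 + k)
-n((-25 + 23)/(-54 - 63)) = -(8/3 + (-25 + 23)/(-54 - 63)) = -(8/3 - 2/(-117)) = -(8/3 - 2*(-1/117)) = -(8/3 + 2/117) = -1*314/117 = -314/117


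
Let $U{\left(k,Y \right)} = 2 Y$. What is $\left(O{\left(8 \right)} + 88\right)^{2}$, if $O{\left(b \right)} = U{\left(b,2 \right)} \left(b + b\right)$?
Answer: $23104$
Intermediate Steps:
$O{\left(b \right)} = 8 b$ ($O{\left(b \right)} = 2 \cdot 2 \left(b + b\right) = 4 \cdot 2 b = 8 b$)
$\left(O{\left(8 \right)} + 88\right)^{2} = \left(8 \cdot 8 + 88\right)^{2} = \left(64 + 88\right)^{2} = 152^{2} = 23104$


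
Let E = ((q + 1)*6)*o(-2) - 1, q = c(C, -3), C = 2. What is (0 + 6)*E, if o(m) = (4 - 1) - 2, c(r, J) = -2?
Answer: -42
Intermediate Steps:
q = -2
o(m) = 1 (o(m) = 3 - 2 = 1)
E = -7 (E = ((-2 + 1)*6)*1 - 1 = -1*6*1 - 1 = -6*1 - 1 = -6 - 1 = -7)
(0 + 6)*E = (0 + 6)*(-7) = 6*(-7) = -42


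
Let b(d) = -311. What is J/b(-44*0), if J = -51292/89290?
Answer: 25646/13884595 ≈ 0.0018471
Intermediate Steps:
J = -25646/44645 (J = -51292*1/89290 = -25646/44645 ≈ -0.57444)
J/b(-44*0) = -25646/44645/(-311) = -25646/44645*(-1/311) = 25646/13884595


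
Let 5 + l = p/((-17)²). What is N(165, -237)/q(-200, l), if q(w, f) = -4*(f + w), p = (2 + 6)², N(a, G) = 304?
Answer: 21964/59181 ≈ 0.37113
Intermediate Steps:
p = 64 (p = 8² = 64)
l = -1381/289 (l = -5 + 64/((-17)²) = -5 + 64/289 = -1381/289 ≈ -4.7785)
q(w, f) = -4*f - 4*w
N(165, -237)/q(-200, l) = 304/(-4*(-1381/289) - 4*(-200)) = 304/(5524/289 + 800) = 304/(236724/289) = 304*(289/236724) = 21964/59181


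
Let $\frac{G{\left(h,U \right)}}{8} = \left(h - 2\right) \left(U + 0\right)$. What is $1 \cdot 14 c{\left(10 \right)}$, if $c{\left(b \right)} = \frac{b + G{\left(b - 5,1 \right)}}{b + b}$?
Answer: $\frac{119}{5} \approx 23.8$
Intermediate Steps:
$G{\left(h,U \right)} = 8 U \left(-2 + h\right)$ ($G{\left(h,U \right)} = 8 \left(h - 2\right) \left(U + 0\right) = 8 \left(-2 + h\right) U = 8 U \left(-2 + h\right)$)
$c{\left(b \right)} = \frac{-56 + 9 b}{2 b}$ ($c{\left(b \right)} = \frac{b + 8 \cdot 1 \left(-2 + \left(b - 5\right)\right)}{b + b} = \frac{b + 8 \cdot 1 \left(-2 + \left(b - 5\right)\right)}{2 b} = \left(b + 8 \cdot 1 \left(-2 + \left(-5 + b\right)\right)\right) \frac{1}{2 b} = \left(b + 8 \cdot 1 \left(-7 + b\right)\right) \frac{1}{2 b} = \left(b + \left(-56 + 8 b\right)\right) \frac{1}{2 b} = \left(-56 + 9 b\right) \frac{1}{2 b} = \frac{-56 + 9 b}{2 b}$)
$1 \cdot 14 c{\left(10 \right)} = 1 \cdot 14 \left(\frac{9}{2} - \frac{28}{10}\right) = 14 \left(\frac{9}{2} - \frac{14}{5}\right) = 14 \cdot \frac{17}{10} = \frac{119}{5}$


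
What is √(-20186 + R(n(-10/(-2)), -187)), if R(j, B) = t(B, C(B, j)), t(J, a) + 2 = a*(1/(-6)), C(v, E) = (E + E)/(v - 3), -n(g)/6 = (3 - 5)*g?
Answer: 11*I*√60230/19 ≈ 142.08*I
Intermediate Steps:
n(g) = 12*g (n(g) = -6*(3 - 5)*g = -(-12)*g = 12*g)
C(v, E) = 2*E/(-3 + v) (C(v, E) = (2*E)/(-3 + v) = 2*E/(-3 + v))
t(J, a) = -2 - a/6 (t(J, a) = -2 + a*(1/(-6)) = -2 + a*(1*(-⅙)) = -2 + a*(-⅙) = -2 - a/6)
R(j, B) = -2 - j/(3*(-3 + B))
√(-20186 + R(n(-10/(-2)), -187)) = √(-20186 + (18 - 12*(-10/(-2)) - 6*(-187))/(3*(-3 - 187))) = √(-20186 + (⅓)*(18 - 12*(-10*(-½)) + 1122)/(-190)) = √(-20186 + (⅓)*(-1/190)*(18 - 12*5 + 1122)) = √(-20186 + (⅓)*(-1/190)*(18 - 1*60 + 1122)) = √(-20186 + (⅓)*(-1/190)*(18 - 60 + 1122)) = √(-20186 + (⅓)*(-1/190)*1080) = √(-20186 - 36/19) = √(-383570/19) = 11*I*√60230/19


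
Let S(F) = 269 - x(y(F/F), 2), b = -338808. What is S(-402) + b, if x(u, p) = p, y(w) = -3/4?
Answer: -338541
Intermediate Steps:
y(w) = -¾ (y(w) = -3*¼ = -¾)
S(F) = 267 (S(F) = 269 - 1*2 = 269 - 2 = 267)
S(-402) + b = 267 - 338808 = -338541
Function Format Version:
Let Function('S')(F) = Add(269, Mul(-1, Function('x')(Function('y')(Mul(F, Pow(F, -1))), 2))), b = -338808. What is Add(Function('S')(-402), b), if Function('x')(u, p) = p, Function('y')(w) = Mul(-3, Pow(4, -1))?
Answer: -338541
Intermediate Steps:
Function('y')(w) = Rational(-3, 4) (Function('y')(w) = Mul(-3, Rational(1, 4)) = Rational(-3, 4))
Function('S')(F) = 267 (Function('S')(F) = Add(269, Mul(-1, 2)) = Add(269, -2) = 267)
Add(Function('S')(-402), b) = Add(267, -338808) = -338541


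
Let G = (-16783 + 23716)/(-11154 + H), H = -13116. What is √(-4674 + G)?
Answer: I*√305923115390/8090 ≈ 68.369*I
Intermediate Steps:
G = -2311/8090 (G = (-16783 + 23716)/(-11154 - 13116) = 6933/(-24270) = 6933*(-1/24270) = -2311/8090 ≈ -0.28566)
√(-4674 + G) = √(-4674 - 2311/8090) = √(-37814971/8090) = I*√305923115390/8090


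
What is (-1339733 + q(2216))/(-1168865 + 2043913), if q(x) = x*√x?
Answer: -1339733/875048 + 554*√554/109381 ≈ -1.4118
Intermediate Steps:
q(x) = x^(3/2)
(-1339733 + q(2216))/(-1168865 + 2043913) = (-1339733 + 2216^(3/2))/(-1168865 + 2043913) = (-1339733 + 4432*√554)/875048 = (-1339733 + 4432*√554)*(1/875048) = -1339733/875048 + 554*√554/109381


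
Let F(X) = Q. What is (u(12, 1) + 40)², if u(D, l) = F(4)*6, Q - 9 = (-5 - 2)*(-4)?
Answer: 68644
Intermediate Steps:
Q = 37 (Q = 9 + (-5 - 2)*(-4) = 9 - 7*(-4) = 9 + 28 = 37)
F(X) = 37
u(D, l) = 222 (u(D, l) = 37*6 = 222)
(u(12, 1) + 40)² = (222 + 40)² = 262² = 68644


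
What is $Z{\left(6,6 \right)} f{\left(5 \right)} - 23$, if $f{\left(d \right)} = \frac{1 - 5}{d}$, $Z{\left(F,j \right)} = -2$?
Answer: $- \frac{107}{5} \approx -21.4$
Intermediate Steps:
$f{\left(d \right)} = - \frac{4}{d}$ ($f{\left(d \right)} = \frac{1 - 5}{d} = - \frac{4}{d}$)
$Z{\left(6,6 \right)} f{\left(5 \right)} - 23 = - 2 \left(- \frac{4}{5}\right) - 23 = - 2 \left(\left(-4\right) \frac{1}{5}\right) - 23 = \left(-2\right) \left(- \frac{4}{5}\right) - 23 = \frac{8}{5} - 23 = - \frac{107}{5}$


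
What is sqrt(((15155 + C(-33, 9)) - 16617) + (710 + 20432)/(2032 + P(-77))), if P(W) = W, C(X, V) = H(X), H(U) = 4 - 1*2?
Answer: I*sqrt(5538823890)/1955 ≈ 38.068*I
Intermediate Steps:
H(U) = 2 (H(U) = 4 - 2 = 2)
C(X, V) = 2
sqrt(((15155 + C(-33, 9)) - 16617) + (710 + 20432)/(2032 + P(-77))) = sqrt(((15155 + 2) - 16617) + (710 + 20432)/(2032 - 77)) = sqrt((15157 - 16617) + 21142/1955) = sqrt(-1460 + 21142*(1/1955)) = sqrt(-1460 + 21142/1955) = sqrt(-2833158/1955) = I*sqrt(5538823890)/1955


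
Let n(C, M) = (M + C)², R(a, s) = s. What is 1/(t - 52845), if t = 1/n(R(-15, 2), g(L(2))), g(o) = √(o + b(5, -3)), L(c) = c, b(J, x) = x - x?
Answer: -211374/11169741961 + 4*√2/11169741961 ≈ -1.8923e-5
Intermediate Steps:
b(J, x) = 0
g(o) = √o (g(o) = √(o + 0) = √o)
n(C, M) = (C + M)²
t = (2 + √2)⁻² (t = 1/((2 + √2)²) = (2 + √2)⁻² ≈ 0.085786)
1/(t - 52845) = 1/((2 + √2)⁻² - 52845) = 1/(-52845 + (2 + √2)⁻²)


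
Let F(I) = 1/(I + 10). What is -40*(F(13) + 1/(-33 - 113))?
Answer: -2460/1679 ≈ -1.4652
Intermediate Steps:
F(I) = 1/(10 + I)
-40*(F(13) + 1/(-33 - 113)) = -40*(1/(10 + 13) + 1/(-33 - 113)) = -40*(1/23 + 1/(-146)) = -40*(1/23 - 1/146) = -40*123/3358 = -2460/1679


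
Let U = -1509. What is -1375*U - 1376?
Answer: 2073499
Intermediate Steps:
-1375*U - 1376 = -1375*(-1509) - 1376 = 2074875 - 1376 = 2073499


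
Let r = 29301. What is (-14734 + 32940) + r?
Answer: 47507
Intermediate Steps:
(-14734 + 32940) + r = (-14734 + 32940) + 29301 = 18206 + 29301 = 47507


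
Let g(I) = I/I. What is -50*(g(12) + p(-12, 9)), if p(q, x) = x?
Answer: -500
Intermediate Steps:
g(I) = 1
-50*(g(12) + p(-12, 9)) = -50*(1 + 9) = -50*10 = -500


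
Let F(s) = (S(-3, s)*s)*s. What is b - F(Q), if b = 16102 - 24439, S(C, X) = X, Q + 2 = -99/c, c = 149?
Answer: -27515800040/3307949 ≈ -8318.1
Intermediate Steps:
Q = -397/149 (Q = -2 - 99/149 = -397/149 ≈ -2.6644)
F(s) = s³ (F(s) = (s*s)*s = s²*s = s³)
b = -8337
b - F(Q) = -8337 - (-397/149)³ = -8337 - 1*(-62570773/3307949) = -8337 + 62570773/3307949 = -27515800040/3307949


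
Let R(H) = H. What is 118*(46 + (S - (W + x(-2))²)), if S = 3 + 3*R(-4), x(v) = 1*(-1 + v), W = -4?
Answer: -1416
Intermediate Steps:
x(v) = -1 + v
S = -9 (S = 3 + 3*(-4) = 3 - 12 = -9)
118*(46 + (S - (W + x(-2))²)) = 118*(46 + (-9 - (-4 + (-1 - 2))²)) = 118*(46 + (-9 - (-4 - 3)²)) = 118*(46 + (-9 - 1*(-7)²)) = 118*(46 + (-9 - 1*49)) = 118*(46 + (-9 - 49)) = 118*(46 - 58) = 118*(-12) = -1416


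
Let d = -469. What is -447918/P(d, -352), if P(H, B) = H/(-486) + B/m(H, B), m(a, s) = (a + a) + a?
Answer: -102095741412/276985 ≈ -3.6860e+5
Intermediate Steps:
m(a, s) = 3*a (m(a, s) = 2*a + a = 3*a)
P(H, B) = -H/486 + B/(3*H) (P(H, B) = H/(-486) + B/((3*H)) = H*(-1/486) + B*(1/(3*H)) = -H/486 + B/(3*H))
-447918/P(d, -352) = -447918/(-1/486*(-469) + (⅓)*(-352)/(-469)) = -447918/(469/486 + (⅓)*(-352)*(-1/469)) = -447918/(469/486 + 352/1407) = -447918/276985/227934 = -447918*227934/276985 = -102095741412/276985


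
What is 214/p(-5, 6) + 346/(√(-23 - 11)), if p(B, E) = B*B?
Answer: 214/25 - 173*I*√34/17 ≈ 8.56 - 59.339*I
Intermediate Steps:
p(B, E) = B²
214/p(-5, 6) + 346/(√(-23 - 11)) = 214/((-5)²) + 346/(√(-23 - 11)) = 214/25 + 346/(√(-34)) = 214*(1/25) + 346/((I*√34)) = 214/25 + 346*(-I*√34/34) = 214/25 - 173*I*√34/17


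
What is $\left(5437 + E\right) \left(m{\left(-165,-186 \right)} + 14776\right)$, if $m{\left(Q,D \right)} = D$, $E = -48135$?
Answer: $-622963820$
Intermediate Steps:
$\left(5437 + E\right) \left(m{\left(-165,-186 \right)} + 14776\right) = \left(5437 - 48135\right) \left(-186 + 14776\right) = \left(-42698\right) 14590 = -622963820$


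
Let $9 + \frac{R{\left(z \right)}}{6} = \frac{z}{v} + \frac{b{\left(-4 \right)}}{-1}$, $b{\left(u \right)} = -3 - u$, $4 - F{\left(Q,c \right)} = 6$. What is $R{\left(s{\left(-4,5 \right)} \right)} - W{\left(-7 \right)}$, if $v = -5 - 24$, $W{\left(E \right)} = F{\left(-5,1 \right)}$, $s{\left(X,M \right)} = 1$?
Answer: $- \frac{1688}{29} \approx -58.207$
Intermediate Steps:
$F{\left(Q,c \right)} = -2$ ($F{\left(Q,c \right)} = 4 - 6 = -2$)
$W{\left(E \right)} = -2$
$v = -29$ ($v = -5 - 24 = -29$)
$R{\left(z \right)} = -60 - \frac{6 z}{29}$ ($R{\left(z \right)} = -54 + 6 \left(\frac{z}{-29} + \frac{-3 - -4}{-1}\right) = -54 + 6 \left(z \left(- \frac{1}{29}\right) + \left(-3 + 4\right) \left(-1\right)\right) = -54 + 6 \left(- \frac{z}{29} + 1 \left(-1\right)\right) = -54 + 6 \left(- \frac{z}{29} - 1\right) = -54 + 6 \left(-1 - \frac{z}{29}\right) = -54 - \left(6 + \frac{6 z}{29}\right) = -60 - \frac{6 z}{29}$)
$R{\left(s{\left(-4,5 \right)} \right)} - W{\left(-7 \right)} = \left(-60 - \frac{6}{29}\right) - -2 = \left(-60 - \frac{6}{29}\right) + 2 = - \frac{1746}{29} + 2 = - \frac{1688}{29}$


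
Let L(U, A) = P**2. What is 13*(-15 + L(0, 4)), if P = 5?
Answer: 130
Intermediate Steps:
L(U, A) = 25 (L(U, A) = 5**2 = 25)
13*(-15 + L(0, 4)) = 13*(-15 + 25) = 13*10 = 130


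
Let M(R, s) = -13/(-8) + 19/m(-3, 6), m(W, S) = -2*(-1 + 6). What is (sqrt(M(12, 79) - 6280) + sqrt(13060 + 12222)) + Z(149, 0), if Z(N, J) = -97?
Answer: -97 + sqrt(25282) + I*sqrt(2512110)/20 ≈ 62.003 + 79.248*I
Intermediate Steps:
m(W, S) = -10 (m(W, S) = -2*5 = -10)
M(R, s) = -11/40 (M(R, s) = -13/(-8) + 19/(-10) = -13*(-1/8) + 19*(-1/10) = 13/8 - 19/10 = -11/40)
(sqrt(M(12, 79) - 6280) + sqrt(13060 + 12222)) + Z(149, 0) = (sqrt(-11/40 - 6280) + sqrt(13060 + 12222)) - 97 = (sqrt(-251211/40) + sqrt(25282)) - 97 = (I*sqrt(2512110)/20 + sqrt(25282)) - 97 = (sqrt(25282) + I*sqrt(2512110)/20) - 97 = -97 + sqrt(25282) + I*sqrt(2512110)/20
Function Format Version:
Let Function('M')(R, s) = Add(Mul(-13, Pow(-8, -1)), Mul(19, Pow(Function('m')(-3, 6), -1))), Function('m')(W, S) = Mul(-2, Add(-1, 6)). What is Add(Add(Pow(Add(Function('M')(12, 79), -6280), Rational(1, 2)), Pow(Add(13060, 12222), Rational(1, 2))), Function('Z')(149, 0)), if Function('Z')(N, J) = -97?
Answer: Add(-97, Pow(25282, Rational(1, 2)), Mul(Rational(1, 20), I, Pow(2512110, Rational(1, 2)))) ≈ Add(62.003, Mul(79.248, I))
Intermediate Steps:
Function('m')(W, S) = -10 (Function('m')(W, S) = Mul(-2, 5) = -10)
Function('M')(R, s) = Rational(-11, 40) (Function('M')(R, s) = Add(Mul(-13, Pow(-8, -1)), Mul(19, Pow(-10, -1))) = Add(Mul(-13, Rational(-1, 8)), Mul(19, Rational(-1, 10))) = Add(Rational(13, 8), Rational(-19, 10)) = Rational(-11, 40))
Add(Add(Pow(Add(Function('M')(12, 79), -6280), Rational(1, 2)), Pow(Add(13060, 12222), Rational(1, 2))), Function('Z')(149, 0)) = Add(Add(Pow(Add(Rational(-11, 40), -6280), Rational(1, 2)), Pow(Add(13060, 12222), Rational(1, 2))), -97) = Add(Add(Pow(Rational(-251211, 40), Rational(1, 2)), Pow(25282, Rational(1, 2))), -97) = Add(Add(Mul(Rational(1, 20), I, Pow(2512110, Rational(1, 2))), Pow(25282, Rational(1, 2))), -97) = Add(Add(Pow(25282, Rational(1, 2)), Mul(Rational(1, 20), I, Pow(2512110, Rational(1, 2)))), -97) = Add(-97, Pow(25282, Rational(1, 2)), Mul(Rational(1, 20), I, Pow(2512110, Rational(1, 2))))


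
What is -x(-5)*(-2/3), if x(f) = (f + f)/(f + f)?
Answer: ⅔ ≈ 0.66667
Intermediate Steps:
x(f) = 1 (x(f) = (2*f)/((2*f)) = (2*f)*(1/(2*f)) = 1)
-x(-5)*(-2/3) = -(-2/3) = -(-2*⅓) = -(-2)/3 = -1*(-⅔) = ⅔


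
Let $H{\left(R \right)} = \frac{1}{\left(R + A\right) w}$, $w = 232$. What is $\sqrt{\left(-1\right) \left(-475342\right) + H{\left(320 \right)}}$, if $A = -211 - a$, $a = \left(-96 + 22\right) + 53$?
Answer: $\frac{\sqrt{27023953249085}}{7540} \approx 689.45$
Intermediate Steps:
$a = -21$ ($a = -74 + 53 = -21$)
$A = -190$ ($A = -211 - -21 = -211 + 21 = -190$)
$H{\left(R \right)} = \frac{1}{232 \left(-190 + R\right)}$ ($H{\left(R \right)} = \frac{1}{\left(R - 190\right) 232} = \frac{1}{-190 + R} \frac{1}{232} = \frac{1}{232 \left(-190 + R\right)}$)
$\sqrt{\left(-1\right) \left(-475342\right) + H{\left(320 \right)}} = \sqrt{\left(-1\right) \left(-475342\right) + \frac{1}{232 \left(-190 + 320\right)}} = \sqrt{475342 + \frac{1}{232 \cdot 130}} = \sqrt{475342 + \frac{1}{232} \cdot \frac{1}{130}} = \sqrt{475342 + \frac{1}{30160}} = \sqrt{\frac{14336314721}{30160}} = \frac{\sqrt{27023953249085}}{7540}$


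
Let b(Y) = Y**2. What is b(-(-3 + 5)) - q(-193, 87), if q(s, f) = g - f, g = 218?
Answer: -127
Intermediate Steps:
q(s, f) = 218 - f
b(-(-3 + 5)) - q(-193, 87) = (-(-3 + 5))**2 - (218 - 1*87) = (-1*2)**2 - (218 - 87) = (-2)**2 - 1*131 = 4 - 131 = -127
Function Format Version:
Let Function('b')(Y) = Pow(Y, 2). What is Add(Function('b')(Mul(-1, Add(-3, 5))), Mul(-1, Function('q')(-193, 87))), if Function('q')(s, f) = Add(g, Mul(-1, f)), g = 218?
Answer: -127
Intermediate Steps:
Function('q')(s, f) = Add(218, Mul(-1, f))
Add(Function('b')(Mul(-1, Add(-3, 5))), Mul(-1, Function('q')(-193, 87))) = Add(Pow(Mul(-1, Add(-3, 5)), 2), Mul(-1, Add(218, Mul(-1, 87)))) = Add(Pow(Mul(-1, 2), 2), Mul(-1, Add(218, -87))) = Add(Pow(-2, 2), Mul(-1, 131)) = Add(4, -131) = -127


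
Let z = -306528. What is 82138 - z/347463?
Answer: 9513407474/115821 ≈ 82139.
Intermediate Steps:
82138 - z/347463 = 82138 - (-306528)/347463 = 82138 - 1*(-102176/115821) = 82138 + 102176/115821 = 9513407474/115821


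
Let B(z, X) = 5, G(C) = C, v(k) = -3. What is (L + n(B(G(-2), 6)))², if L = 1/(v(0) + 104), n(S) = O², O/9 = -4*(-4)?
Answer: 4386247469569/10201 ≈ 4.2998e+8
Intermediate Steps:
O = 144 (O = 9*(-4*(-4)) = 9*16 = 144)
n(S) = 20736 (n(S) = 144² = 20736)
L = 1/101 (L = 1/(-3 + 104) = 1/101 ≈ 0.0099010)
(L + n(B(G(-2), 6)))² = (1/101 + 20736)² = (2094337/101)² = 4386247469569/10201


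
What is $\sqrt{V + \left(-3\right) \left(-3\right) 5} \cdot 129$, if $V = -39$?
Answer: $129 \sqrt{6} \approx 315.98$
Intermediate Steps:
$\sqrt{V + \left(-3\right) \left(-3\right) 5} \cdot 129 = \sqrt{-39 + \left(-3\right) \left(-3\right) 5} \cdot 129 = \sqrt{-39 + 9 \cdot 5} \cdot 129 = \sqrt{-39 + 45} \cdot 129 = \sqrt{6} \cdot 129 = 129 \sqrt{6}$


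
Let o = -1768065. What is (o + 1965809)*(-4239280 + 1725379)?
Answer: -497108839344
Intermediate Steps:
(o + 1965809)*(-4239280 + 1725379) = (-1768065 + 1965809)*(-4239280 + 1725379) = 197744*(-2513901) = -497108839344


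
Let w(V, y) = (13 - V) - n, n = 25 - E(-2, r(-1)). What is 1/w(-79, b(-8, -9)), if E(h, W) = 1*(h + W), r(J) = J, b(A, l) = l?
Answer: 1/64 ≈ 0.015625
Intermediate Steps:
E(h, W) = W + h (E(h, W) = 1*(W + h) = W + h)
n = 28 (n = 25 - (-1 - 2) = 25 - 1*(-3) = 25 + 3 = 28)
w(V, y) = -15 - V (w(V, y) = (13 - V) - 1*28 = (13 - V) - 28 = -15 - V)
1/w(-79, b(-8, -9)) = 1/(-15 - 1*(-79)) = 1/(-15 + 79) = 1/64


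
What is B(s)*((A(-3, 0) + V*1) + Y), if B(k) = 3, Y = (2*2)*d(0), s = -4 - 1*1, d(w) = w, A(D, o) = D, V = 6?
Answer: 9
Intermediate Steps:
s = -5 (s = -4 - 1 = -5)
Y = 0 (Y = (2*2)*0 = 4*0 = 0)
B(s)*((A(-3, 0) + V*1) + Y) = 3*((-3 + 6*1) + 0) = 3*((-3 + 6) + 0) = 3*(3 + 0) = 3*3 = 9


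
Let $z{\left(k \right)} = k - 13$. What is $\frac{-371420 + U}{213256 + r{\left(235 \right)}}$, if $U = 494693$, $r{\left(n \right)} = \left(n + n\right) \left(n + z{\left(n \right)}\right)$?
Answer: $\frac{41091}{142682} \approx 0.28799$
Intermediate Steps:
$z{\left(k \right)} = -13 + k$
$r{\left(n \right)} = 2 n \left(-13 + 2 n\right)$ ($r{\left(n \right)} = \left(n + n\right) \left(n + \left(-13 + n\right)\right) = 2 n \left(-13 + 2 n\right)$)
$\frac{-371420 + U}{213256 + r{\left(235 \right)}} = \frac{-371420 + 494693}{213256 + 2 \cdot 235 \left(-13 + 2 \cdot 235\right)} = \frac{123273}{213256 + 2 \cdot 235 \left(-13 + 470\right)} = \frac{123273}{213256 + 2 \cdot 235 \cdot 457} = \frac{123273}{213256 + 214790} = \frac{123273}{428046} = 123273 \cdot \frac{1}{428046} = \frac{41091}{142682}$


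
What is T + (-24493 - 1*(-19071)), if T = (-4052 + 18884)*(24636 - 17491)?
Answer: 105969218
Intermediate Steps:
T = 105974640 (T = 14832*7145 = 105974640)
T + (-24493 - 1*(-19071)) = 105974640 + (-24493 - 1*(-19071)) = 105974640 + (-24493 + 19071) = 105974640 - 5422 = 105969218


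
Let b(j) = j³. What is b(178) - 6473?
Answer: 5633279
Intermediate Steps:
b(178) - 6473 = 178³ - 6473 = 5639752 - 6473 = 5633279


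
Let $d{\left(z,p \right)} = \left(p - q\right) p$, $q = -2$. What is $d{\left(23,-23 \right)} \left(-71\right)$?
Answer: $-34293$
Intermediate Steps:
$d{\left(z,p \right)} = p \left(2 + p\right)$ ($d{\left(z,p \right)} = \left(p - -2\right) p = \left(p + 2\right) p = \left(2 + p\right) p = p \left(2 + p\right)$)
$d{\left(23,-23 \right)} \left(-71\right) = - 23 \left(2 - 23\right) \left(-71\right) = \left(-23\right) \left(-21\right) \left(-71\right) = 483 \left(-71\right) = -34293$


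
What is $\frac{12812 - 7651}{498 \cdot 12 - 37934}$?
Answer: $- \frac{5161}{31958} \approx -0.16149$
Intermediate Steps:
$\frac{12812 - 7651}{498 \cdot 12 - 37934} = \frac{5161}{5976 - 37934} = \frac{5161}{-31958} = 5161 \left(- \frac{1}{31958}\right) = - \frac{5161}{31958}$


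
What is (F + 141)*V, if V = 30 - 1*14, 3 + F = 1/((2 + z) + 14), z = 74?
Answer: 99368/45 ≈ 2208.2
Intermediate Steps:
F = -269/90 (F = -3 + 1/((2 + 74) + 14) = -3 + 1/(76 + 14) = -3 + 1/90 = -269/90 ≈ -2.9889)
V = 16 (V = 30 - 14 = 16)
(F + 141)*V = (-269/90 + 141)*16 = (12421/90)*16 = 99368/45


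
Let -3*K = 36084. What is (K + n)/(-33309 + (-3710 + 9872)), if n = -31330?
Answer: 43358/27147 ≈ 1.5972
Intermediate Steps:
K = -12028 (K = -⅓*36084 = -12028)
(K + n)/(-33309 + (-3710 + 9872)) = (-12028 - 31330)/(-33309 + (-3710 + 9872)) = -43358/(-33309 + 6162) = -43358/(-27147) = -43358*(-1/27147) = 43358/27147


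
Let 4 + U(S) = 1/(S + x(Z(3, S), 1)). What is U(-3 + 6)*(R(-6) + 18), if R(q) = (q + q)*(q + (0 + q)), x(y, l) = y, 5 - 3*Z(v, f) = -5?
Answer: -11826/19 ≈ -622.42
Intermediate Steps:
Z(v, f) = 10/3 (Z(v, f) = 5/3 - ⅓*(-5) = 5/3 + 5/3 = 10/3)
R(q) = 4*q² (R(q) = (2*q)*(q + q) = (2*q)*(2*q) = 4*q²)
U(S) = -4 + 1/(10/3 + S) (U(S) = -4 + 1/(S + 10/3) = -4 + 1/(10/3 + S))
U(-3 + 6)*(R(-6) + 18) = ((-37 - 12*(-3 + 6))/(10 + 3*(-3 + 6)))*(4*(-6)² + 18) = ((-37 - 12*3)/(10 + 3*3))*(4*36 + 18) = ((-37 - 36)/(10 + 9))*(144 + 18) = (-73/19)*162 = ((1/19)*(-73))*162 = -73/19*162 = -11826/19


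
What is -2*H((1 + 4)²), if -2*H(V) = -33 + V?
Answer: -8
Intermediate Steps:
H(V) = 33/2 - V/2 (H(V) = -(-33 + V)/2 = 33/2 - V/2)
-2*H((1 + 4)²) = -2*(33/2 - (1 + 4)²/2) = -2*(33/2 - ½*5²) = -2*(33/2 - ½*25) = -2*(33/2 - 25/2) = -2*4 = -8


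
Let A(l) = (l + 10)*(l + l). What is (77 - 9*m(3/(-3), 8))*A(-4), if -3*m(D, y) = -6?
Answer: -2832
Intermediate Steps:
m(D, y) = 2 (m(D, y) = -⅓*(-6) = 2)
A(l) = 2*l*(10 + l) (A(l) = (10 + l)*(2*l) = 2*l*(10 + l))
(77 - 9*m(3/(-3), 8))*A(-4) = (77 - 9*2)*(2*(-4)*(10 - 4)) = (77 - 18)*(2*(-4)*6) = 59*(-48) = -2832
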